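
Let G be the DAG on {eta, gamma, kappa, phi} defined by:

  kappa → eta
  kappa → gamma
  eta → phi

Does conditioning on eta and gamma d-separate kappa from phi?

Yes — kappa and phi are d-separated given {eta, gamma}.

Only one path connects kappa and phi:
  1. kappa → eta → phi — eta:chain[blocks] ⇒ blocked
All paths are blocked; kappa ⊥ phi | {eta, gamma} holds.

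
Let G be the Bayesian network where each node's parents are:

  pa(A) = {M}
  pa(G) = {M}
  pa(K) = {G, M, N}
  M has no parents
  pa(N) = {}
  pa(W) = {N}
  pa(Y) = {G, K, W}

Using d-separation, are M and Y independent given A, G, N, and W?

No

Enumerating the 6 paths from M to Y and testing each for blocking by {A, G, N, W}:
Path 1: M → G → Y
  G is a chain here and G is conditioned on, so the path is blocked at G.
Path 2: M → G → K → Y
  G is a chain here and G is conditioned on, so the path is blocked at G.
Path 3: M → G → K ← N → W → Y
  G is a chain here and G is conditioned on, so the path is blocked at G.
Path 4: M → K ← G → Y
  K is a collider here and neither K nor any of its descendants is conditioned on, so the collider stays closed — the path is blocked at K.
Path 5: M → K → Y
  K is a chain and K is not conditioned on — no node blocks this path, so it is active.
Path 6: M → K ← N → W → Y
  K is a collider here and neither K nor any of its descendants is conditioned on, so the collider stays closed — the path is blocked at K.
Because an active path exists, M and Y are not d-separated.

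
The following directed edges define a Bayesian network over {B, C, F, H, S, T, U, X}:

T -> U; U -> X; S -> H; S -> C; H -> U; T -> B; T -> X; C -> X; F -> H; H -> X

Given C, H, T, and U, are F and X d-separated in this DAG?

4 paths connect F and X; each must be blocked for d-separation to hold:
Path 1: F → H → X
  H is a chain here and H is conditioned on, so the path is blocked at H.
Path 2: F → H ← S → C → X
  C is a chain here and C is conditioned on, so the path is blocked at C.
Path 3: F → H → U → X
  H is a chain here and H is conditioned on, so the path is blocked at H.
Path 4: F → H → U ← T → X
  H is a chain here and H is conditioned on, so the path is blocked at H.
All paths are blocked; F ⊥ X | {C, H, T, U} holds.

Yes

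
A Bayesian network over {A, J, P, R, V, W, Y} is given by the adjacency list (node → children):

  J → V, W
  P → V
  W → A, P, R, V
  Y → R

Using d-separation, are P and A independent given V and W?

Yes

We examine all 3 paths between P and A:
Path 1: P ← W → A
  W is a fork here and W is conditioned on, so the path is blocked at W.
Path 2: P → V ← W → A
  W is a fork here and W is conditioned on, so the path is blocked at W.
Path 3: P → V ← J → W → A
  W is a chain here and W is conditioned on, so the path is blocked at W.
Since every path is blocked, d-separation holds.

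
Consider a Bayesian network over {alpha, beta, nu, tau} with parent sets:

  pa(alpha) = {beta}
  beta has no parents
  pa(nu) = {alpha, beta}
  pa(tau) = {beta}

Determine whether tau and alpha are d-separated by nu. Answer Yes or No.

No

There are 2 undirected paths between tau and alpha; checking each against the conditioning set {nu}:
Path 1: tau ← beta → alpha
  beta is a fork and beta is not conditioned on — no node blocks this path, so it is active.
Path 2: tau ← beta → nu ← alpha
  beta is a fork and beta is not conditioned on; nu is a collider and nu is conditioned on, which opens it — no node blocks this path, so it is active.
Because an active path exists, tau and alpha are not d-separated.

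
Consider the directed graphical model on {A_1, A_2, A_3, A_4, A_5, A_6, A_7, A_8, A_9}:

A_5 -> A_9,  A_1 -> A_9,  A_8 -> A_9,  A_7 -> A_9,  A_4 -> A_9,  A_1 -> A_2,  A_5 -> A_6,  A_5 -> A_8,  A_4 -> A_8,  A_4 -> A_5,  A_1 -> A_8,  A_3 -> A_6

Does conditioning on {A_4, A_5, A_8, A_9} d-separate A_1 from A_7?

No

6 paths connect A_1 and A_7; each must be blocked for d-separation to hold:
Path 1: A_1 → A_9 ← A_7
  A_9 is a collider and A_9 is conditioned on, which opens it — no node blocks this path, so it is active.
Path 2: A_1 → A_8 ← A_4 → A_9 ← A_7
  A_4 is a fork here and A_4 is conditioned on, so the path is blocked at A_4.
Path 3: A_1 → A_8 ← A_4 → A_5 → A_9 ← A_7
  A_4 is a fork here and A_4 is conditioned on, so the path is blocked at A_4.
Path 4: A_1 → A_8 → A_9 ← A_7
  A_8 is a chain here and A_8 is conditioned on, so the path is blocked at A_8.
Path 5: A_1 → A_8 ← A_5 ← A_4 → A_9 ← A_7
  A_5 is a chain here and A_5 is conditioned on, so the path is blocked at A_5.
Path 6: A_1 → A_8 ← A_5 → A_9 ← A_7
  A_5 is a fork here and A_5 is conditioned on, so the path is blocked at A_5.
Since the path A_1 → A_9 ← A_7 is active, A_1 and A_7 are not d-separated given {A_4, A_5, A_8, A_9}.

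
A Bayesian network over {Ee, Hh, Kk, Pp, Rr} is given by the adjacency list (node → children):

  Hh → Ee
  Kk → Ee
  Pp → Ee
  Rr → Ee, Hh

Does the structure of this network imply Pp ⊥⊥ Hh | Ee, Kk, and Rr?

No

We examine all 2 paths between Pp and Hh:
  1. Pp → Ee ← Hh — Ee:collider[open] ⇒ active
  2. Pp → Ee ← Rr → Hh — Ee:collider[open]; Rr:fork[blocks] ⇒ blocked
At least one path is unblocked, so d-separation fails.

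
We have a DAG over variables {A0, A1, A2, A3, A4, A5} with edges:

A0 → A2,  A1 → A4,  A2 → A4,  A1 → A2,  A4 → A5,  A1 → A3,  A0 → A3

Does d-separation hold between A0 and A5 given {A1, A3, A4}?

Yes

Enumerating the 4 paths from A0 to A5 and testing each for blocking by {A1, A3, A4}:
  1. A0 → A3 ← A1 → A2 → A4 → A5 — A3:collider[open]; A1:fork[blocks]; A2:chain[open]; A4:chain[blocks] ⇒ blocked
  2. A0 → A3 ← A1 → A4 → A5 — A3:collider[open]; A1:fork[blocks]; A4:chain[blocks] ⇒ blocked
  3. A0 → A2 → A4 → A5 — A2:chain[open]; A4:chain[blocks] ⇒ blocked
  4. A0 → A2 ← A1 → A4 → A5 — A2:collider[open]; A1:fork[blocks]; A4:chain[blocks] ⇒ blocked
Since every path is blocked, d-separation holds.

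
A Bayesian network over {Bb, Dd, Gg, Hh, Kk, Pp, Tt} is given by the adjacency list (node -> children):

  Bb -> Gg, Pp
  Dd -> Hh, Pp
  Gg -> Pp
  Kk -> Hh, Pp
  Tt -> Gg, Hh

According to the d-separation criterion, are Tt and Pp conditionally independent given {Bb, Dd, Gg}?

We examine all 4 paths between Tt and Pp:
Path 1: Tt → Gg ← Bb → Pp
  Bb is a fork here and Bb is conditioned on, so the path is blocked at Bb.
Path 2: Tt → Gg → Pp
  Gg is a chain here and Gg is conditioned on, so the path is blocked at Gg.
Path 3: Tt → Hh ← Kk → Pp
  Hh is a collider here and neither Hh nor any of its descendants is conditioned on, so the collider stays closed — the path is blocked at Hh.
Path 4: Tt → Hh ← Dd → Pp
  Hh is a collider here and neither Hh nor any of its descendants is conditioned on, so the collider stays closed — the path is blocked at Hh.
All paths are blocked; Tt ⊥ Pp | {Bb, Dd, Gg} holds.

Yes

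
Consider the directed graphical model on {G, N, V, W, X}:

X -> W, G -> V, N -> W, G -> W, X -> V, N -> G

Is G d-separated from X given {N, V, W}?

Enumerating the 3 paths from G to X and testing each for blocking by {N, V, W}:
Path 1: G → W ← X
  W is a collider and W is conditioned on, which opens it — no node blocks this path, so it is active.
Path 2: G ← N → W ← X
  N is a fork here and N is conditioned on, so the path is blocked at N.
Path 3: G → V ← X
  V is a collider and V is conditioned on, which opens it — no node blocks this path, so it is active.
At least one path is unblocked, so d-separation fails.

No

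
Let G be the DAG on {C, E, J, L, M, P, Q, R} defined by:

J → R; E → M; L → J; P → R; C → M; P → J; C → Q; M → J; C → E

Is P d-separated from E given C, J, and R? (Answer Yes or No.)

No

We examine all 4 paths between P and E:
Path 1: P → R ← J ← M ← C → E
  J is a chain here and J is conditioned on, so the path is blocked at J.
Path 2: P → R ← J ← M ← E
  J is a chain here and J is conditioned on, so the path is blocked at J.
Path 3: P → J ← M ← C → E
  C is a fork here and C is conditioned on, so the path is blocked at C.
Path 4: P → J ← M ← E
  J is a collider and J is conditioned on, which opens it; M is a chain and M is not conditioned on — no node blocks this path, so it is active.
Since the path P → J ← M ← E is active, P and E are not d-separated given {C, J, R}.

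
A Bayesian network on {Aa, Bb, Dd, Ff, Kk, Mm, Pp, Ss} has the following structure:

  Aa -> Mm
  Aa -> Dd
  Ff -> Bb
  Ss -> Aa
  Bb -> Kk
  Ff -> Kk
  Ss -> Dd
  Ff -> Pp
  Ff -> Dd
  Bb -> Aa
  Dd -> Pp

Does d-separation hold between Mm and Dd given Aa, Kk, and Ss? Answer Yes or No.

Yes

Enumerating the 6 paths from Mm to Dd and testing each for blocking by {Aa, Kk, Ss}:
Path 1: Mm ← Aa ← Ss → Dd
  Aa is a chain here and Aa is conditioned on, so the path is blocked at Aa.
Path 2: Mm ← Aa → Dd
  Aa is a fork here and Aa is conditioned on, so the path is blocked at Aa.
Path 3: Mm ← Aa ← Bb ← Ff → Dd
  Aa is a chain here and Aa is conditioned on, so the path is blocked at Aa.
Path 4: Mm ← Aa ← Bb ← Ff → Pp ← Dd
  Aa is a chain here and Aa is conditioned on, so the path is blocked at Aa.
Path 5: Mm ← Aa ← Bb → Kk ← Ff → Dd
  Aa is a chain here and Aa is conditioned on, so the path is blocked at Aa.
Path 6: Mm ← Aa ← Bb → Kk ← Ff → Pp ← Dd
  Aa is a chain here and Aa is conditioned on, so the path is blocked at Aa.
Every path is blocked, so Mm and Dd are d-separated given {Aa, Kk, Ss}.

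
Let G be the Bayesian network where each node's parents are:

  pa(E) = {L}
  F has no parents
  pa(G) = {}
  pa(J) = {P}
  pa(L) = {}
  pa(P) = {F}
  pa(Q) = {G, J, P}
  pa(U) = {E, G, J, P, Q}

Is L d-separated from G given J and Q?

There are 6 undirected paths between L and G; checking each against the conditioning set {J, Q}:
Path 1: L → E → U ← J → Q ← G
  U is a collider here and neither U nor any of its descendants is conditioned on, so the collider stays closed — the path is blocked at U.
Path 2: L → E → U ← J ← P → Q ← G
  U is a collider here and neither U nor any of its descendants is conditioned on, so the collider stays closed — the path is blocked at U.
Path 3: L → E → U ← Q ← G
  U is a collider here and neither U nor any of its descendants is conditioned on, so the collider stays closed — the path is blocked at U.
Path 4: L → E → U ← G
  U is a collider here and neither U nor any of its descendants is conditioned on, so the collider stays closed — the path is blocked at U.
Path 5: L → E → U ← P → J → Q ← G
  U is a collider here and neither U nor any of its descendants is conditioned on, so the collider stays closed — the path is blocked at U.
Path 6: L → E → U ← P → Q ← G
  U is a collider here and neither U nor any of its descendants is conditioned on, so the collider stays closed — the path is blocked at U.
All paths are blocked; L ⊥ G | {J, Q} holds.

Yes — L and G are d-separated given {J, Q}.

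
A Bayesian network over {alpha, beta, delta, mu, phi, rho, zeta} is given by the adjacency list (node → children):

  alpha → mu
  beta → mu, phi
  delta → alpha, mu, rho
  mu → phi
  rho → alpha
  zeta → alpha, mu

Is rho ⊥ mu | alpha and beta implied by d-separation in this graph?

Enumerating the 6 paths from rho to mu and testing each for blocking by {alpha, beta}:
  1. rho → alpha → mu — alpha:chain[blocks] ⇒ blocked
  2. rho → alpha ← delta → mu — alpha:collider[open]; delta:fork[open] ⇒ active
  3. rho → alpha ← zeta → mu — alpha:collider[open]; zeta:fork[open] ⇒ active
  4. rho ← delta → alpha → mu — delta:fork[open]; alpha:chain[blocks] ⇒ blocked
  5. rho ← delta → alpha ← zeta → mu — delta:fork[open]; alpha:collider[open]; zeta:fork[open] ⇒ active
  6. rho ← delta → mu — delta:fork[open] ⇒ active
Because an active path exists, rho and mu are not d-separated.

No — rho and mu are not d-separated given {alpha, beta}.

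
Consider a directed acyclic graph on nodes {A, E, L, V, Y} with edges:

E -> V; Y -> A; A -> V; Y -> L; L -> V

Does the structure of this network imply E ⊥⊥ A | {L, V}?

No

There are 2 undirected paths between E and A; checking each against the conditioning set {L, V}:
Path 1: E → V ← A
  V is a collider and V is conditioned on, which opens it — no node blocks this path, so it is active.
Path 2: E → V ← L ← Y → A
  L is a chain here and L is conditioned on, so the path is blocked at L.
At least one path is unblocked, so d-separation fails.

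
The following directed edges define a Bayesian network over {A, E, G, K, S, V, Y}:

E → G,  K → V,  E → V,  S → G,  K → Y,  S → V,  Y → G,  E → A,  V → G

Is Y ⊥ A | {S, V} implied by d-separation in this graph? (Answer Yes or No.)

We examine all 6 paths between Y and A:
  1. Y ← K → V ← S → G ← E → A — K:fork[open]; V:collider[open]; S:fork[blocks]; G:collider[blocks]; E:fork[open] ⇒ blocked
  2. Y ← K → V ← E → A — K:fork[open]; V:collider[open]; E:fork[open] ⇒ active
  3. Y ← K → V → G ← E → A — K:fork[open]; V:chain[blocks]; G:collider[blocks]; E:fork[open] ⇒ blocked
  4. Y → G ← S → V ← E → A — G:collider[blocks]; S:fork[blocks]; V:collider[open]; E:fork[open] ⇒ blocked
  5. Y → G ← E → A — G:collider[blocks]; E:fork[open] ⇒ blocked
  6. Y → G ← V ← E → A — G:collider[blocks]; V:chain[blocks]; E:fork[open] ⇒ blocked
Since the path Y ← K → V ← E → A is active, Y and A are not d-separated given {S, V}.

No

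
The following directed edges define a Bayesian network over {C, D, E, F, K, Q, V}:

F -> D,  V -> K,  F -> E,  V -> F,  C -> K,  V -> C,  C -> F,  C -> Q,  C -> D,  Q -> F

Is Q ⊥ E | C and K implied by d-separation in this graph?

No

We examine all 5 paths between Q and E:
  1. Q → F → E — F:chain[open] ⇒ active
  2. Q ← C → F → E — C:fork[blocks]; F:chain[open] ⇒ blocked
  3. Q ← C → K ← V → F → E — C:fork[blocks]; K:collider[open]; V:fork[open]; F:chain[open] ⇒ blocked
  4. Q ← C → D ← F → E — C:fork[blocks]; D:collider[blocks]; F:fork[open] ⇒ blocked
  5. Q ← C ← V → F → E — C:chain[blocks]; V:fork[open]; F:chain[open] ⇒ blocked
At least one path is unblocked, so d-separation fails.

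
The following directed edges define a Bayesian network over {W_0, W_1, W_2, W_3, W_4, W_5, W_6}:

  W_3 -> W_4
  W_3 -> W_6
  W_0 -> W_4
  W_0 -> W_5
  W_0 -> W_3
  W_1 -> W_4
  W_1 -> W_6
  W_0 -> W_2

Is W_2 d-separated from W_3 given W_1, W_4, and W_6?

No — W_2 and W_3 are not d-separated given {W_1, W_4, W_6}.

3 paths connect W_2 and W_3; each must be blocked for d-separation to hold:
  1. W_2 ← W_0 → W_3 — W_0:fork[open] ⇒ active
  2. W_2 ← W_0 → W_4 ← W_1 → W_6 ← W_3 — W_0:fork[open]; W_4:collider[open]; W_1:fork[blocks]; W_6:collider[open] ⇒ blocked
  3. W_2 ← W_0 → W_4 ← W_3 — W_0:fork[open]; W_4:collider[open] ⇒ active
At least one path is unblocked, so d-separation fails.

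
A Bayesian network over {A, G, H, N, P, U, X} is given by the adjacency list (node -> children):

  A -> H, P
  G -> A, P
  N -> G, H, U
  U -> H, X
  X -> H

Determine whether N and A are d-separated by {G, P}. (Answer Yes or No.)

Yes

Enumerating the 5 paths from N to A and testing each for blocking by {G, P}:
  1. N → G → A — G:chain[blocks] ⇒ blocked
  2. N → G → P ← A — G:chain[blocks]; P:collider[open] ⇒ blocked
  3. N → H ← A — H:collider[blocks] ⇒ blocked
  4. N → U → X → H ← A — U:chain[open]; X:chain[open]; H:collider[blocks] ⇒ blocked
  5. N → U → H ← A — U:chain[open]; H:collider[blocks] ⇒ blocked
Every path is blocked, so N and A are d-separated given {G, P}.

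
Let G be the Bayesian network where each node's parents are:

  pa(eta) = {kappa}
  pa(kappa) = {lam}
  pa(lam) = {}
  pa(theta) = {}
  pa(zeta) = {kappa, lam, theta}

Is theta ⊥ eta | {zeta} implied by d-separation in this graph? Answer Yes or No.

No

There are 2 undirected paths between theta and eta; checking each against the conditioning set {zeta}:
  1. theta → zeta ← lam → kappa → eta — zeta:collider[open]; lam:fork[open]; kappa:chain[open] ⇒ active
  2. theta → zeta ← kappa → eta — zeta:collider[open]; kappa:fork[open] ⇒ active
Since the path theta → zeta ← lam → kappa → eta is active, theta and eta are not d-separated given {zeta}.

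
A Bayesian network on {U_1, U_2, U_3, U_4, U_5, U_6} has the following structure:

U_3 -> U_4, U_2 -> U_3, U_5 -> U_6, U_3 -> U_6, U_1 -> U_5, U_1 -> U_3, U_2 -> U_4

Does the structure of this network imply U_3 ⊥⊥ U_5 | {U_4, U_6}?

No

There are 2 undirected paths between U_3 and U_5; checking each against the conditioning set {U_4, U_6}:
Path 1: U_3 → U_6 ← U_5
  U_6 is a collider and U_6 is conditioned on, which opens it — no node blocks this path, so it is active.
Path 2: U_3 ← U_1 → U_5
  U_1 is a fork and U_1 is not conditioned on — no node blocks this path, so it is active.
Because an active path exists, U_3 and U_5 are not d-separated.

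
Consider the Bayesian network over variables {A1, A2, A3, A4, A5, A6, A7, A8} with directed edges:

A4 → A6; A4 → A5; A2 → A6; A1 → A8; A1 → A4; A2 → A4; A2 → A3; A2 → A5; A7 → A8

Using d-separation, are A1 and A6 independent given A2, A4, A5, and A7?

Yes — A1 and A6 are d-separated given {A2, A4, A5, A7}.

Enumerating the 3 paths from A1 to A6 and testing each for blocking by {A2, A4, A5, A7}:
  1. A1 → A4 → A5 ← A2 → A6 — A4:chain[blocks]; A5:collider[open]; A2:fork[blocks] ⇒ blocked
  2. A1 → A4 ← A2 → A6 — A4:collider[open]; A2:fork[blocks] ⇒ blocked
  3. A1 → A4 → A6 — A4:chain[blocks] ⇒ blocked
Since every path is blocked, d-separation holds.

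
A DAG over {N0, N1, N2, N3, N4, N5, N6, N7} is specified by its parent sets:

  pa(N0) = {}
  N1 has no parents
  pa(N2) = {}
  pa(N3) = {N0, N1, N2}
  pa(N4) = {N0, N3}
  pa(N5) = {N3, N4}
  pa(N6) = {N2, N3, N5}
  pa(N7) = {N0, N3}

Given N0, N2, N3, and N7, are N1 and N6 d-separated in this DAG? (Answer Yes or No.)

6 paths connect N1 and N6; each must be blocked for d-separation to hold:
Path 1: N1 → N3 ← N2 → N6
  N2 is a fork here and N2 is conditioned on, so the path is blocked at N2.
Path 2: N1 → N3 → N4 → N5 → N6
  N3 is a chain here and N3 is conditioned on, so the path is blocked at N3.
Path 3: N1 → N3 → N5 → N6
  N3 is a chain here and N3 is conditioned on, so the path is blocked at N3.
Path 4: N1 → N3 → N6
  N3 is a chain here and N3 is conditioned on, so the path is blocked at N3.
Path 5: N1 → N3 → N7 ← N0 → N4 → N5 → N6
  N3 is a chain here and N3 is conditioned on, so the path is blocked at N3.
Path 6: N1 → N3 ← N0 → N4 → N5 → N6
  N0 is a fork here and N0 is conditioned on, so the path is blocked at N0.
All paths are blocked; N1 ⊥ N6 | {N0, N2, N3, N7} holds.

Yes — N1 and N6 are d-separated given {N0, N2, N3, N7}.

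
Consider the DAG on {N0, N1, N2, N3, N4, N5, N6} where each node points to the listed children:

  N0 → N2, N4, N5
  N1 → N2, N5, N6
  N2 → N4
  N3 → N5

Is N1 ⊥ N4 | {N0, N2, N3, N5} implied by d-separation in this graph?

Yes

Enumerating the 4 paths from N1 to N4 and testing each for blocking by {N0, N2, N3, N5}:
  1. N1 → N2 ← N0 → N4 — N2:collider[open]; N0:fork[blocks] ⇒ blocked
  2. N1 → N2 → N4 — N2:chain[blocks] ⇒ blocked
  3. N1 → N5 ← N0 → N2 → N4 — N5:collider[open]; N0:fork[blocks]; N2:chain[blocks] ⇒ blocked
  4. N1 → N5 ← N0 → N4 — N5:collider[open]; N0:fork[blocks] ⇒ blocked
Since every path is blocked, d-separation holds.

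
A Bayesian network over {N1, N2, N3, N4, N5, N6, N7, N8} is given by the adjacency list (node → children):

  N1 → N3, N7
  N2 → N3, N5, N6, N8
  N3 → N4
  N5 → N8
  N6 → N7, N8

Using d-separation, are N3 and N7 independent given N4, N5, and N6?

4 paths connect N3 and N7; each must be blocked for d-separation to hold:
Path 1: N3 ← N1 → N7
  N1 is a fork and N1 is not conditioned on — no node blocks this path, so it is active.
Path 2: N3 ← N2 → N5 → N8 ← N6 → N7
  N5 is a chain here and N5 is conditioned on, so the path is blocked at N5.
Path 3: N3 ← N2 → N6 → N7
  N6 is a chain here and N6 is conditioned on, so the path is blocked at N6.
Path 4: N3 ← N2 → N8 ← N6 → N7
  N8 is a collider here and neither N8 nor any of its descendants is conditioned on, so the collider stays closed — the path is blocked at N8.
Since the path N3 ← N1 → N7 is active, N3 and N7 are not d-separated given {N4, N5, N6}.

No — N3 and N7 are not d-separated given {N4, N5, N6}.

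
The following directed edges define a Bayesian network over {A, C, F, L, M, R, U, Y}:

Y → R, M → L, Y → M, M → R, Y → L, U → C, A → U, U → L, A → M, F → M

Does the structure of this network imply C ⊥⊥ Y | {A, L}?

We examine all 6 paths between C and Y:
Path 1: C ← U → L ← Y
  U is a fork and U is not conditioned on; L is a collider and L is conditioned on, which opens it — no node blocks this path, so it is active.
Path 2: C ← U → L ← M ← Y
  U is a fork and U is not conditioned on; L is a collider and L is conditioned on, which opens it; M is a chain and M is not conditioned on — no node blocks this path, so it is active.
Path 3: C ← U → L ← M → R ← Y
  R is a collider here and neither R nor any of its descendants is conditioned on, so the collider stays closed — the path is blocked at R.
Path 4: C ← U ← A → M ← Y
  A is a fork here and A is conditioned on, so the path is blocked at A.
Path 5: C ← U ← A → M → L ← Y
  A is a fork here and A is conditioned on, so the path is blocked at A.
Path 6: C ← U ← A → M → R ← Y
  A is a fork here and A is conditioned on, so the path is blocked at A.
Because an active path exists, C and Y are not d-separated.

No — C and Y are not d-separated given {A, L}.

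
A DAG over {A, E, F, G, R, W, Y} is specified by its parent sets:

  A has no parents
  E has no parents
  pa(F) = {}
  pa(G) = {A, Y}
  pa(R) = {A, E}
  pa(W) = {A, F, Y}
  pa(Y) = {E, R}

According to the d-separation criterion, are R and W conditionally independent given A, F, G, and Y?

Yes

There are 6 undirected paths between R and W; checking each against the conditioning set {A, F, G, Y}:
  1. R ← A → G ← Y → W — A:fork[blocks]; G:collider[open]; Y:fork[blocks] ⇒ blocked
  2. R ← A → W — A:fork[blocks] ⇒ blocked
  3. R ← E → Y → G ← A → W — E:fork[open]; Y:chain[blocks]; G:collider[open]; A:fork[blocks] ⇒ blocked
  4. R ← E → Y → W — E:fork[open]; Y:chain[blocks] ⇒ blocked
  5. R → Y → G ← A → W — Y:chain[blocks]; G:collider[open]; A:fork[blocks] ⇒ blocked
  6. R → Y → W — Y:chain[blocks] ⇒ blocked
Since every path is blocked, d-separation holds.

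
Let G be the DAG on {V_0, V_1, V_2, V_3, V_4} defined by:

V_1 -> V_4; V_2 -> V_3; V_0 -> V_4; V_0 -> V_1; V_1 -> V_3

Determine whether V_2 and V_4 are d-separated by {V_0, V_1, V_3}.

Yes

We examine all 2 paths between V_2 and V_4:
  1. V_2 → V_3 ← V_1 ← V_0 → V_4 — V_3:collider[open]; V_1:chain[blocks]; V_0:fork[blocks] ⇒ blocked
  2. V_2 → V_3 ← V_1 → V_4 — V_3:collider[open]; V_1:fork[blocks] ⇒ blocked
All paths are blocked; V_2 ⊥ V_4 | {V_0, V_1, V_3} holds.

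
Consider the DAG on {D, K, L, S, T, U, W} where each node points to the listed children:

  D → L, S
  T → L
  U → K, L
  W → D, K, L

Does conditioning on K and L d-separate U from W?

Enumerating the 3 paths from U to W and testing each for blocking by {K, L}:
Path 1: U → L ← W
  L is a collider and L is conditioned on, which opens it — no node blocks this path, so it is active.
Path 2: U → L ← D ← W
  L is a collider and L is conditioned on, which opens it; D is a chain and D is not conditioned on — no node blocks this path, so it is active.
Path 3: U → K ← W
  K is a collider and K is conditioned on, which opens it — no node blocks this path, so it is active.
Because an active path exists, U and W are not d-separated.

No — U and W are not d-separated given {K, L}.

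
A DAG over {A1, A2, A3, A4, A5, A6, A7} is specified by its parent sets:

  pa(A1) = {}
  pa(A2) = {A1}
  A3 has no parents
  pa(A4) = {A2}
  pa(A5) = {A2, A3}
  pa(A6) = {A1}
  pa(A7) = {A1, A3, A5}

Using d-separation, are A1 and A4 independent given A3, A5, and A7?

No — A1 and A4 are not d-separated given {A3, A5, A7}.

3 paths connect A1 and A4; each must be blocked for d-separation to hold:
  1. A1 → A7 ← A5 ← A2 → A4 — A7:collider[open]; A5:chain[blocks]; A2:fork[open] ⇒ blocked
  2. A1 → A7 ← A3 → A5 ← A2 → A4 — A7:collider[open]; A3:fork[blocks]; A5:collider[open]; A2:fork[open] ⇒ blocked
  3. A1 → A2 → A4 — A2:chain[open] ⇒ active
Since the path A1 → A2 → A4 is active, A1 and A4 are not d-separated given {A3, A5, A7}.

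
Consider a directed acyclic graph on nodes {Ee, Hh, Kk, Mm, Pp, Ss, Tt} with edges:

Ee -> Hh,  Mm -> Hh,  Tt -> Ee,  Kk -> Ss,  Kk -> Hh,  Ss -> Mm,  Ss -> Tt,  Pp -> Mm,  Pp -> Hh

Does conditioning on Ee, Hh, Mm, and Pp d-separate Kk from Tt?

We examine all 6 paths between Kk and Tt:
  1. Kk → Hh ← Ee ← Tt — Hh:collider[open]; Ee:chain[blocks] ⇒ blocked
  2. Kk → Hh ← Mm ← Ss → Tt — Hh:collider[open]; Mm:chain[blocks]; Ss:fork[open] ⇒ blocked
  3. Kk → Hh ← Pp → Mm ← Ss → Tt — Hh:collider[open]; Pp:fork[blocks]; Mm:collider[open]; Ss:fork[open] ⇒ blocked
  4. Kk → Ss → Mm → Hh ← Ee ← Tt — Ss:chain[open]; Mm:chain[blocks]; Hh:collider[open]; Ee:chain[blocks] ⇒ blocked
  5. Kk → Ss → Mm ← Pp → Hh ← Ee ← Tt — Ss:chain[open]; Mm:collider[open]; Pp:fork[blocks]; Hh:collider[open]; Ee:chain[blocks] ⇒ blocked
  6. Kk → Ss → Tt — Ss:chain[open] ⇒ active
Because an active path exists, Kk and Tt are not d-separated.

No — Kk and Tt are not d-separated given {Ee, Hh, Mm, Pp}.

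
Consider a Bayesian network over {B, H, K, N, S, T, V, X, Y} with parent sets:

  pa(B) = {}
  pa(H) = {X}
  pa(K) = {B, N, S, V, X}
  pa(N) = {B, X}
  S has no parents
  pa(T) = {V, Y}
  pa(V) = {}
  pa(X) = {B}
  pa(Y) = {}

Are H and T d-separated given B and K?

Enumerating the 5 paths from H to T and testing each for blocking by {B, K}:
Path 1: H ← X ← B → K ← V → T
  B is a fork here and B is conditioned on, so the path is blocked at B.
Path 2: H ← X ← B → N → K ← V → T
  B is a fork here and B is conditioned on, so the path is blocked at B.
Path 3: H ← X → K ← V → T
  X is a fork and X is not conditioned on; K is a collider and K is conditioned on, which opens it; V is a fork and V is not conditioned on — no node blocks this path, so it is active.
Path 4: H ← X → N ← B → K ← V → T
  B is a fork here and B is conditioned on, so the path is blocked at B.
Path 5: H ← X → N → K ← V → T
  X is a fork and X is not conditioned on; N is a chain and N is not conditioned on; K is a collider and K is conditioned on, which opens it; V is a fork and V is not conditioned on — no node blocks this path, so it is active.
At least one path is unblocked, so d-separation fails.

No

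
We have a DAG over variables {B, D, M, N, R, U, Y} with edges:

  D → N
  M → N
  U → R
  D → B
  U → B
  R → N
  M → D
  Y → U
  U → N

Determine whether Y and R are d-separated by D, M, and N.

No — Y and R are not d-separated given {D, M, N}.

Enumerating the 4 paths from Y to R and testing each for blocking by {D, M, N}:
Path 1: Y → U → R
  U is a chain and U is not conditioned on — no node blocks this path, so it is active.
Path 2: Y → U → N ← R
  U is a chain and U is not conditioned on; N is a collider and N is conditioned on, which opens it — no node blocks this path, so it is active.
Path 3: Y → U → B ← D ← M → N ← R
  B is a collider here and neither B nor any of its descendants is conditioned on, so the collider stays closed — the path is blocked at B.
Path 4: Y → U → B ← D → N ← R
  B is a collider here and neither B nor any of its descendants is conditioned on, so the collider stays closed — the path is blocked at B.
Since the path Y → U → R is active, Y and R are not d-separated given {D, M, N}.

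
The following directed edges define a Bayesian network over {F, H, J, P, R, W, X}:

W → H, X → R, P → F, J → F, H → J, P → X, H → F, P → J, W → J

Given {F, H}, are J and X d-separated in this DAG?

We examine all 4 paths between J and X:
  1. J → F ← P → X — F:collider[open]; P:fork[open] ⇒ active
  2. J ← P → X — P:fork[open] ⇒ active
  3. J ← W → H → F ← P → X — W:fork[open]; H:chain[blocks]; F:collider[open]; P:fork[open] ⇒ blocked
  4. J ← H → F ← P → X — H:fork[blocks]; F:collider[open]; P:fork[open] ⇒ blocked
Because an active path exists, J and X are not d-separated.

No — J and X are not d-separated given {F, H}.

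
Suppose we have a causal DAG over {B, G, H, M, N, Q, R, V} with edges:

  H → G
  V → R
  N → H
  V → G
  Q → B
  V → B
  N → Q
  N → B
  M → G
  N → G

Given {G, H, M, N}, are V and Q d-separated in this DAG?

Yes

6 paths connect V and Q; each must be blocked for d-separation to hold:
Path 1: V → B ← N → Q
  B is a collider here and neither B nor any of its descendants is conditioned on, so the collider stays closed — the path is blocked at B.
Path 2: V → B ← Q
  B is a collider here and neither B nor any of its descendants is conditioned on, so the collider stays closed — the path is blocked at B.
Path 3: V → G ← N → B ← Q
  N is a fork here and N is conditioned on, so the path is blocked at N.
Path 4: V → G ← N → Q
  N is a fork here and N is conditioned on, so the path is blocked at N.
Path 5: V → G ← H ← N → B ← Q
  H is a chain here and H is conditioned on, so the path is blocked at H.
Path 6: V → G ← H ← N → Q
  H is a chain here and H is conditioned on, so the path is blocked at H.
All paths are blocked; V ⊥ Q | {G, H, M, N} holds.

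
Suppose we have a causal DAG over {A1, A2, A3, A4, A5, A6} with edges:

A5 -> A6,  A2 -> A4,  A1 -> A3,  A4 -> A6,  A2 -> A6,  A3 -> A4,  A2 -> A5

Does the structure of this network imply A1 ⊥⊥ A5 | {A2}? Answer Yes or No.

There are 4 undirected paths between A1 and A5; checking each against the conditioning set {A2}:
Path 1: A1 → A3 → A4 → A6 ← A5
  A6 is a collider here and neither A6 nor any of its descendants is conditioned on, so the collider stays closed — the path is blocked at A6.
Path 2: A1 → A3 → A4 → A6 ← A2 → A5
  A6 is a collider here and neither A6 nor any of its descendants is conditioned on, so the collider stays closed — the path is blocked at A6.
Path 3: A1 → A3 → A4 ← A2 → A5
  A4 is a collider here and neither A4 nor any of its descendants is conditioned on, so the collider stays closed — the path is blocked at A4.
Path 4: A1 → A3 → A4 ← A2 → A6 ← A5
  A4 is a collider here and neither A4 nor any of its descendants is conditioned on, so the collider stays closed — the path is blocked at A4.
Since every path is blocked, d-separation holds.

Yes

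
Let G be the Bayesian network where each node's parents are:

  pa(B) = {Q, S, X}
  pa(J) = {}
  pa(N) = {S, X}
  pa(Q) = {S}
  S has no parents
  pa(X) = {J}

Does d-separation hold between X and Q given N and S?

Yes

Enumerating the 4 paths from X to Q and testing each for blocking by {N, S}:
Path 1: X → B ← S → Q
  B is a collider here and neither B nor any of its descendants is conditioned on, so the collider stays closed — the path is blocked at B.
Path 2: X → B ← Q
  B is a collider here and neither B nor any of its descendants is conditioned on, so the collider stays closed — the path is blocked at B.
Path 3: X → N ← S → B ← Q
  S is a fork here and S is conditioned on, so the path is blocked at S.
Path 4: X → N ← S → Q
  S is a fork here and S is conditioned on, so the path is blocked at S.
Every path is blocked, so X and Q are d-separated given {N, S}.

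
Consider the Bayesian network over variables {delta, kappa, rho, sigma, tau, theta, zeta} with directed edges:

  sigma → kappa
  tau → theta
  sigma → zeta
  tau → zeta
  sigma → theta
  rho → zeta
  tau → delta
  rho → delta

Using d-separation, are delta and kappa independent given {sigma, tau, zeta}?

We examine all 4 paths between delta and kappa:
  1. delta ← rho → zeta ← sigma → kappa — rho:fork[open]; zeta:collider[open]; sigma:fork[blocks] ⇒ blocked
  2. delta ← rho → zeta ← tau → theta ← sigma → kappa — rho:fork[open]; zeta:collider[open]; tau:fork[blocks]; theta:collider[blocks]; sigma:fork[blocks] ⇒ blocked
  3. delta ← tau → theta ← sigma → kappa — tau:fork[blocks]; theta:collider[blocks]; sigma:fork[blocks] ⇒ blocked
  4. delta ← tau → zeta ← sigma → kappa — tau:fork[blocks]; zeta:collider[open]; sigma:fork[blocks] ⇒ blocked
Since every path is blocked, d-separation holds.

Yes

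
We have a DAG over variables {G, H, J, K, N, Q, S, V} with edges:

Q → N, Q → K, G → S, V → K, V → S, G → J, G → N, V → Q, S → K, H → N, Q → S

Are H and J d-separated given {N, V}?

6 paths connect H and J; each must be blocked for d-separation to hold:
Path 1: H → N ← Q → S ← G → J
  S is a collider here and neither S nor any of its descendants is conditioned on, so the collider stays closed — the path is blocked at S.
Path 2: H → N ← Q → K ← S ← G → J
  K is a collider here and neither K nor any of its descendants is conditioned on, so the collider stays closed — the path is blocked at K.
Path 3: H → N ← Q → K ← V → S ← G → J
  K is a collider here and neither K nor any of its descendants is conditioned on, so the collider stays closed — the path is blocked at K.
Path 4: H → N ← Q ← V → S ← G → J
  V is a fork here and V is conditioned on, so the path is blocked at V.
Path 5: H → N ← Q ← V → K ← S ← G → J
  V is a fork here and V is conditioned on, so the path is blocked at V.
Path 6: H → N ← G → J
  N is a collider and N is conditioned on, which opens it; G is a fork and G is not conditioned on — no node blocks this path, so it is active.
Since the path H → N ← G → J is active, H and J are not d-separated given {N, V}.

No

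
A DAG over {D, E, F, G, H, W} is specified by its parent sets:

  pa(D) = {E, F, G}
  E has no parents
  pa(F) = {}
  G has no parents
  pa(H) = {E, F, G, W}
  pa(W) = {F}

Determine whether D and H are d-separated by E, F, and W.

No — D and H are not d-separated given {E, F, W}.

Enumerating the 4 paths from D to H and testing each for blocking by {E, F, W}:
Path 1: D ← E → H
  E is a fork here and E is conditioned on, so the path is blocked at E.
Path 2: D ← F → W → H
  F is a fork here and F is conditioned on, so the path is blocked at F.
Path 3: D ← F → H
  F is a fork here and F is conditioned on, so the path is blocked at F.
Path 4: D ← G → H
  G is a fork and G is not conditioned on — no node blocks this path, so it is active.
Since the path D ← G → H is active, D and H are not d-separated given {E, F, W}.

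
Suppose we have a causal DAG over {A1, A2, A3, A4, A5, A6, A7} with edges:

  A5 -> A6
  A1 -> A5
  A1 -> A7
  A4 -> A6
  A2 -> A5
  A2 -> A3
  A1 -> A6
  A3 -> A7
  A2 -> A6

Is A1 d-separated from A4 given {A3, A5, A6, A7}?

No

Enumerating the 5 paths from A1 to A4 and testing each for blocking by {A3, A5, A6, A7}:
Path 1: A1 → A5 ← A2 → A6 ← A4
  A5 is a collider and A5 is conditioned on, which opens it; A2 is a fork and A2 is not conditioned on; A6 is a collider and A6 is conditioned on, which opens it — no node blocks this path, so it is active.
Path 2: A1 → A5 → A6 ← A4
  A5 is a chain here and A5 is conditioned on, so the path is blocked at A5.
Path 3: A1 → A6 ← A4
  A6 is a collider and A6 is conditioned on, which opens it — no node blocks this path, so it is active.
Path 4: A1 → A7 ← A3 ← A2 → A5 → A6 ← A4
  A3 is a chain here and A3 is conditioned on, so the path is blocked at A3.
Path 5: A1 → A7 ← A3 ← A2 → A6 ← A4
  A3 is a chain here and A3 is conditioned on, so the path is blocked at A3.
Because an active path exists, A1 and A4 are not d-separated.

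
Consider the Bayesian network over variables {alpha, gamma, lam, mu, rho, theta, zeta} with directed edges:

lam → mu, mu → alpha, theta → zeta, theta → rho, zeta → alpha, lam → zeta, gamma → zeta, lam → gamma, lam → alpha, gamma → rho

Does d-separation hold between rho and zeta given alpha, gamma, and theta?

We examine all 5 paths between rho and zeta:
Path 1: rho ← theta → zeta
  theta is a fork here and theta is conditioned on, so the path is blocked at theta.
Path 2: rho ← gamma → zeta
  gamma is a fork here and gamma is conditioned on, so the path is blocked at gamma.
Path 3: rho ← gamma ← lam → mu → alpha ← zeta
  gamma is a chain here and gamma is conditioned on, so the path is blocked at gamma.
Path 4: rho ← gamma ← lam → zeta
  gamma is a chain here and gamma is conditioned on, so the path is blocked at gamma.
Path 5: rho ← gamma ← lam → alpha ← zeta
  gamma is a chain here and gamma is conditioned on, so the path is blocked at gamma.
Since every path is blocked, d-separation holds.

Yes — rho and zeta are d-separated given {alpha, gamma, theta}.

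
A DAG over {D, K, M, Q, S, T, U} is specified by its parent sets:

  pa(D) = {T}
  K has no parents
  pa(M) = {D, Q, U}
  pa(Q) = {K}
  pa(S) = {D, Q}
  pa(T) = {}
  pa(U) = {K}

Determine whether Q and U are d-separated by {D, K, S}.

3 paths connect Q and U; each must be blocked for d-separation to hold:
Path 1: Q ← K → U
  K is a fork here and K is conditioned on, so the path is blocked at K.
Path 2: Q → M ← U
  M is a collider here and neither M nor any of its descendants is conditioned on, so the collider stays closed — the path is blocked at M.
Path 3: Q → S ← D → M ← U
  D is a fork here and D is conditioned on, so the path is blocked at D.
All paths are blocked; Q ⊥ U | {D, K, S} holds.

Yes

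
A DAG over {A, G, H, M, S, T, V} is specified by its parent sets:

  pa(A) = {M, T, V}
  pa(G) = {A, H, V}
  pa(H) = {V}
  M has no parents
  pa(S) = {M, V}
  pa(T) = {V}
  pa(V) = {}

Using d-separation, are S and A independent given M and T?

No — S and A are not d-separated given {M, T}.

We examine all 5 paths between S and A:
  1. S ← M → A — M:fork[blocks] ⇒ blocked
  2. S ← V → A — V:fork[open] ⇒ active
  3. S ← V → T → A — V:fork[open]; T:chain[blocks] ⇒ blocked
  4. S ← V → H → G ← A — V:fork[open]; H:chain[open]; G:collider[blocks] ⇒ blocked
  5. S ← V → G ← A — V:fork[open]; G:collider[blocks] ⇒ blocked
At least one path is unblocked, so d-separation fails.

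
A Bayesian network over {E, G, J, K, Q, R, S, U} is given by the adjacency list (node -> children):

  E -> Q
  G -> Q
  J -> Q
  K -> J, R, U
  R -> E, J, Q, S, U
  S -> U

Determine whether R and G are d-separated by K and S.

Enumerating the 6 paths from R to G and testing each for blocking by {K, S}:
Path 1: R → S → U ← K → J → Q ← G
  S is a chain here and S is conditioned on, so the path is blocked at S.
Path 2: R → U ← K → J → Q ← G
  U is a collider here and neither U nor any of its descendants is conditioned on, so the collider stays closed — the path is blocked at U.
Path 3: R → Q ← G
  Q is a collider here and neither Q nor any of its descendants is conditioned on, so the collider stays closed — the path is blocked at Q.
Path 4: R → J → Q ← G
  Q is a collider here and neither Q nor any of its descendants is conditioned on, so the collider stays closed — the path is blocked at Q.
Path 5: R → E → Q ← G
  Q is a collider here and neither Q nor any of its descendants is conditioned on, so the collider stays closed — the path is blocked at Q.
Path 6: R ← K → J → Q ← G
  K is a fork here and K is conditioned on, so the path is blocked at K.
Since every path is blocked, d-separation holds.

Yes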